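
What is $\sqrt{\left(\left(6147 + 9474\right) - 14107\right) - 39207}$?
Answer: $i \sqrt{37693} \approx 194.15 i$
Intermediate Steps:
$\sqrt{\left(\left(6147 + 9474\right) - 14107\right) - 39207} = \sqrt{\left(15621 - 14107\right) - 39207} = \sqrt{1514 - 39207} = \sqrt{-37693} = i \sqrt{37693}$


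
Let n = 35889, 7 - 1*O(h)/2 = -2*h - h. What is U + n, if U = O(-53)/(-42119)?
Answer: 1511609095/42119 ≈ 35889.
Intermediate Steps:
O(h) = 14 + 6*h (O(h) = 14 - 2*(-2*h - h) = 14 - (-6)*h = 14 + 6*h)
U = 304/42119 (U = (14 + 6*(-53))/(-42119) = (14 - 318)*(-1/42119) = -304*(-1/42119) = 304/42119 ≈ 0.0072176)
U + n = 304/42119 + 35889 = 1511609095/42119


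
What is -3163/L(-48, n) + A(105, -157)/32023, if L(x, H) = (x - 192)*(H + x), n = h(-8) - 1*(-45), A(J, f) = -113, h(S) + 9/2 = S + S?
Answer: -101926069/180609720 ≈ -0.56434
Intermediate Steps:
h(S) = -9/2 + 2*S (h(S) = -9/2 + (S + S) = -9/2 + 2*S)
n = 49/2 (n = (-9/2 + 2*(-8)) - 1*(-45) = (-9/2 - 16) + 45 = -41/2 + 45 = 49/2 ≈ 24.500)
L(x, H) = (-192 + x)*(H + x)
-3163/L(-48, n) + A(105, -157)/32023 = -3163/((-48)² - 192*49/2 - 192*(-48) + (49/2)*(-48)) - 113/32023 = -3163/(2304 - 4704 + 9216 - 1176) - 113*1/32023 = -3163/5640 - 113/32023 = -101926069/180609720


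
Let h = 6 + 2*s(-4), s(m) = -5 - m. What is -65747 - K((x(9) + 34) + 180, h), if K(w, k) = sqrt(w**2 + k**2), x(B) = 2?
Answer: -65747 - 4*sqrt(2917) ≈ -65963.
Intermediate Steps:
h = 4 (h = 6 + 2*(-5 - 1*(-4)) = 6 + 2*(-5 + 4) = 6 + 2*(-1) = 6 - 2 = 4)
K(w, k) = sqrt(k**2 + w**2)
-65747 - K((x(9) + 34) + 180, h) = -65747 - sqrt(4**2 + ((2 + 34) + 180)**2) = -65747 - sqrt(16 + (36 + 180)**2) = -65747 - sqrt(16 + 216**2) = -65747 - sqrt(16 + 46656) = -65747 - sqrt(46672) = -65747 - 4*sqrt(2917)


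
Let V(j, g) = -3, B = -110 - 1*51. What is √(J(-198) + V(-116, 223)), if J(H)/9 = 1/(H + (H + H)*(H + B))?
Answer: I*√746441454/15774 ≈ 1.732*I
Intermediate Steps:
B = -161 (B = -110 - 51 = -161)
J(H) = 9/(H + 2*H*(-161 + H)) (J(H) = 9/(H + (H + H)*(H - 161)) = 9/(H + (2*H)*(-161 + H)) = 9/(H + 2*H*(-161 + H)))
√(J(-198) + V(-116, 223)) = √(9/(-198*(-321 + 2*(-198))) - 3) = √(9*(-1/198)/(-321 - 396) - 3) = √(9*(-1/198)/(-717) - 3) = √(9*(-1/198)*(-1/717) - 3) = √(1/15774 - 3) = √(-47321/15774) = I*√746441454/15774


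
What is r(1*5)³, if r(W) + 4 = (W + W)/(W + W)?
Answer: -27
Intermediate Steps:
r(W) = -3 (r(W) = -4 + (W + W)/(W + W) = -4 + (2*W)/((2*W)) = -4 + (2*W)*(1/(2*W)) = -4 + 1 = -3)
r(1*5)³ = (-3)³ = -27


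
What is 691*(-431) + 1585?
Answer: -296236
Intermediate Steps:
691*(-431) + 1585 = -297821 + 1585 = -296236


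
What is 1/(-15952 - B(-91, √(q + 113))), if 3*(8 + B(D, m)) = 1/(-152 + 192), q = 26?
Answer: -120/1913281 ≈ -6.2719e-5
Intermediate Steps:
B(D, m) = -959/120 (B(D, m) = -8 + 1/(3*(-152 + 192)) = -8 + (⅓)/40 = -8 + (⅓)*(1/40) = -8 + 1/120 = -959/120)
1/(-15952 - B(-91, √(q + 113))) = 1/(-15952 - 1*(-959/120)) = 1/(-15952 + 959/120) = 1/(-1913281/120) = -120/1913281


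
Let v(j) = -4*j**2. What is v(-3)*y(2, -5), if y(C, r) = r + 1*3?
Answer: 72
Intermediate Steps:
y(C, r) = 3 + r (y(C, r) = r + 3 = 3 + r)
v(-3)*y(2, -5) = (-4*(-3)**2)*(3 - 5) = -4*9*(-2) = -36*(-2) = 72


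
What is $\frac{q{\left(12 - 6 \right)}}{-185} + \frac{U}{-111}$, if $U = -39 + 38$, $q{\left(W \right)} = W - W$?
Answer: $\frac{1}{111} \approx 0.009009$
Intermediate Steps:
$q{\left(W \right)} = 0$
$U = -1$
$\frac{q{\left(12 - 6 \right)}}{-185} + \frac{U}{-111} = \frac{0}{-185} - \frac{1}{-111} = 0 \left(- \frac{1}{185}\right) - - \frac{1}{111} = 0 + \frac{1}{111} = \frac{1}{111}$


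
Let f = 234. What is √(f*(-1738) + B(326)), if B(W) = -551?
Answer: I*√407243 ≈ 638.16*I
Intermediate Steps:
√(f*(-1738) + B(326)) = √(234*(-1738) - 551) = √(-406692 - 551) = √(-407243) = I*√407243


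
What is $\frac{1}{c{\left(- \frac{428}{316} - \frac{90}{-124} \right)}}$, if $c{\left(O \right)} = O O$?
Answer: $\frac{23990404}{9480241} \approx 2.5306$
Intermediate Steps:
$c{\left(O \right)} = O^{2}$
$\frac{1}{c{\left(- \frac{428}{316} - \frac{90}{-124} \right)}} = \frac{1}{\left(- \frac{428}{316} - \frac{90}{-124}\right)^{2}} = \frac{1}{\left(\left(-428\right) \frac{1}{316} - - \frac{45}{62}\right)^{2}} = \frac{1}{\left(- \frac{107}{79} + \frac{45}{62}\right)^{2}} = \frac{1}{\left(- \frac{3079}{4898}\right)^{2}} = \frac{1}{\frac{9480241}{23990404}} = \frac{23990404}{9480241}$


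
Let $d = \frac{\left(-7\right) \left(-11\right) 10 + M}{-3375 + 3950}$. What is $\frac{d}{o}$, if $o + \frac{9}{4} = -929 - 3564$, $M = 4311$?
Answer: $- \frac{20324}{10339075} \approx -0.0019657$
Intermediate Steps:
$o = - \frac{17981}{4}$ ($o = - \frac{9}{4} - 4493 = - \frac{17981}{4} \approx -4495.3$)
$d = \frac{5081}{575}$ ($d = \frac{\left(-7\right) \left(-11\right) 10 + 4311}{-3375 + 3950} = \frac{77 \cdot 10 + 4311}{575} = \left(770 + 4311\right) \frac{1}{575} = 5081 \cdot \frac{1}{575} = \frac{5081}{575} \approx 8.8365$)
$\frac{d}{o} = \frac{5081}{575 \left(- \frac{17981}{4}\right)} = \frac{5081}{575} \left(- \frac{4}{17981}\right) = - \frac{20324}{10339075}$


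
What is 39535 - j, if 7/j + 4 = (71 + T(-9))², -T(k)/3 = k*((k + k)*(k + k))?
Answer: 3074825017988/77774757 ≈ 39535.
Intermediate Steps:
T(k) = -12*k³ (T(k) = -3*k*(k + k)*(k + k) = -3*k*(2*k)*(2*k) = -3*k*4*k² = -12*k³)
j = 7/77774757 (j = 7/(-4 + (71 - 12*(-9)³)²) = 7/(-4 + (71 - 12*(-729))²) = 7/(-4 + (71 + 8748)²) = 7/(-4 + 8819²) = 7/(-4 + 77774761) = 7/77774757 ≈ 9.0003e-8)
39535 - j = 39535 - 1*7/77774757 = 39535 - 7/77774757 = 3074825017988/77774757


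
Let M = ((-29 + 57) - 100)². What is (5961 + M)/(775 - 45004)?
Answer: -3715/14743 ≈ -0.25198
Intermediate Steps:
M = 5184 (M = (28 - 100)² = (-72)² = 5184)
(5961 + M)/(775 - 45004) = (5961 + 5184)/(775 - 45004) = 11145/(-44229) = 11145*(-1/44229) = -3715/14743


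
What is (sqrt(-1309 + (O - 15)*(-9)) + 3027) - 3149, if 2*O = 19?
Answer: -122 + I*sqrt(5038)/2 ≈ -122.0 + 35.489*I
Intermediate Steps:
O = 19/2 (O = (1/2)*19 = 19/2 ≈ 9.5000)
(sqrt(-1309 + (O - 15)*(-9)) + 3027) - 3149 = (sqrt(-1309 + (19/2 - 15)*(-9)) + 3027) - 3149 = (sqrt(-1309 - 11/2*(-9)) + 3027) - 3149 = (sqrt(-1309 + 99/2) + 3027) - 3149 = (sqrt(-2519/2) + 3027) - 3149 = (I*sqrt(5038)/2 + 3027) - 3149 = (3027 + I*sqrt(5038)/2) - 3149 = -122 + I*sqrt(5038)/2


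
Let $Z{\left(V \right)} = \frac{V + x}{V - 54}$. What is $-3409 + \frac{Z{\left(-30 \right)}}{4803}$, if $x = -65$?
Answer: $- \frac{1375367773}{403452} \approx -3409.0$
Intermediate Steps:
$Z{\left(V \right)} = \frac{-65 + V}{-54 + V}$ ($Z{\left(V \right)} = \frac{V - 65}{V - 54} = \frac{-65 + V}{-54 + V}$)
$-3409 + \frac{Z{\left(-30 \right)}}{4803} = -3409 + \frac{\frac{1}{-54 - 30} \left(-65 - 30\right)}{4803} = -3409 + \frac{1}{-84} \left(-95\right) \frac{1}{4803} = -3409 + \left(- \frac{1}{84}\right) \left(-95\right) \frac{1}{4803} = -3409 + \frac{95}{84} \cdot \frac{1}{4803} = -3409 + \frac{95}{403452} = - \frac{1375367773}{403452}$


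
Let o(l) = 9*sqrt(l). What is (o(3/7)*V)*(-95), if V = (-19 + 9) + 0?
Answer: 8550*sqrt(21)/7 ≈ 5597.3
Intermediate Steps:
V = -10 (V = -10 + 0 = -10)
(o(3/7)*V)*(-95) = ((9*sqrt(3/7))*(-10))*(-95) = ((9*(sqrt(21)/7))*(-10))*(-95) = ((9*sqrt(21)/7)*(-10))*(-95) = -90*sqrt(21)/7*(-95) = 8550*sqrt(21)/7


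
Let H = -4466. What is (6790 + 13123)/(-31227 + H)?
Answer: -19913/35693 ≈ -0.55790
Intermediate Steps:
(6790 + 13123)/(-31227 + H) = (6790 + 13123)/(-31227 - 4466) = 19913/(-35693) = 19913*(-1/35693) = -19913/35693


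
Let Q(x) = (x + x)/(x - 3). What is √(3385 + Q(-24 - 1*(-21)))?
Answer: √3386 ≈ 58.189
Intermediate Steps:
Q(x) = 2*x/(-3 + x) (Q(x) = (2*x)/(-3 + x) = 2*x/(-3 + x))
√(3385 + Q(-24 - 1*(-21))) = √(3385 + 2*(-24 - 1*(-21))/(-3 + (-24 - 1*(-21)))) = √(3385 + 2*(-24 + 21)/(-3 + (-24 + 21))) = √(3385 + 2*(-3)/(-3 - 3)) = √(3385 + 2*(-3)/(-6)) = √(3385 + 2*(-3)*(-⅙)) = √(3385 + 1) = √3386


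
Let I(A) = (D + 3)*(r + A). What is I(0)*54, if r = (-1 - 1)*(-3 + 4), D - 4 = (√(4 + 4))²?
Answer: -1620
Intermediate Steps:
D = 12 (D = 4 + (√(4 + 4))² = 4 + (√8)² = 4 + (2*√2)² = 4 + 8 = 12)
r = -2 (r = -2*1 = -2)
I(A) = -30 + 15*A (I(A) = (12 + 3)*(-2 + A) = 15*(-2 + A) = -30 + 15*A)
I(0)*54 = (-30 + 15*0)*54 = (-30 + 0)*54 = -30*54 = -1620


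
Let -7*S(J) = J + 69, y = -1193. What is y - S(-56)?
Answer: -8338/7 ≈ -1191.1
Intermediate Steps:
S(J) = -69/7 - J/7 (S(J) = -(J + 69)/7 = -(69 + J)/7 = -69/7 - J/7)
y - S(-56) = -1193 - (-69/7 - ⅐*(-56)) = -1193 - (-69/7 + 8) = -1193 - 1*(-13/7) = -1193 + 13/7 = -8338/7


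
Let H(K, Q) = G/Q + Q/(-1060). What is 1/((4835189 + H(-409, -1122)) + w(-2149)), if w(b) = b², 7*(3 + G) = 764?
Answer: 1040655/9837718573526 ≈ 1.0578e-7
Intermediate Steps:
G = 743/7 (G = -3 + (⅐)*764 = -3 + 764/7 = 743/7 ≈ 106.14)
H(K, Q) = -Q/1060 + 743/(7*Q) (H(K, Q) = 743/(7*Q) + Q/(-1060) = 743/(7*Q) + Q*(-1/1060) = 743/(7*Q) - Q/1060 = -Q/1060 + 743/(7*Q))
1/((4835189 + H(-409, -1122)) + w(-2149)) = 1/((4835189 + (-1/1060*(-1122) + (743/7)/(-1122))) + (-2149)²) = 1/((4835189 + (561/530 + (743/7)*(-1/1122))) + 4618201) = 1/((4835189 + (561/530 - 743/7854)) + 4618201) = 1/((4835189 + 1003076/1040655) + 4618201) = 1/(5031764611871/1040655 + 4618201) = 1/(9837718573526/1040655) = 1040655/9837718573526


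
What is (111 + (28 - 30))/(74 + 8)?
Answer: 109/82 ≈ 1.3293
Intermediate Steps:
(111 + (28 - 30))/(74 + 8) = (111 - 2)/82 = 109*(1/82) = 109/82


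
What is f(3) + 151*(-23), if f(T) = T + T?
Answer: -3467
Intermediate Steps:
f(T) = 2*T
f(3) + 151*(-23) = 2*3 + 151*(-23) = 6 - 3473 = -3467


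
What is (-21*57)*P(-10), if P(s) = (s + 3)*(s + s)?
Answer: -167580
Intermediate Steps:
P(s) = 2*s*(3 + s) (P(s) = (3 + s)*(2*s) = 2*s*(3 + s))
(-21*57)*P(-10) = (-21*57)*(2*(-10)*(3 - 10)) = -2394*(-10)*(-7) = -1197*140 = -167580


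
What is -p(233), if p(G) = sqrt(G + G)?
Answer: -sqrt(466) ≈ -21.587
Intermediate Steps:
p(G) = sqrt(2)*sqrt(G) (p(G) = sqrt(2*G) = sqrt(2)*sqrt(G))
-p(233) = -sqrt(2)*sqrt(233) = -sqrt(466)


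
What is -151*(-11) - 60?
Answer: 1601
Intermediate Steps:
-151*(-11) - 60 = 1661 - 60 = 1601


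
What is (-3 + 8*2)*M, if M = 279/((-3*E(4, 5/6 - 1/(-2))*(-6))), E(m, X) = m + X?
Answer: 1209/32 ≈ 37.781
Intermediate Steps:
E(m, X) = X + m
M = 93/32 (M = 279/((-3*((5/6 - 1/(-2)) + 4)*(-6))) = 279/((-3*((5*(⅙) - 1*(-½)) + 4)*(-6))) = 279/((-3*((⅚ + ½) + 4)*(-6))) = 279/((-3*(4/3 + 4)*(-6))) = 279/((-3*16/3*(-6))) = 279/((-16*(-6))) = 279/96 = 279*(1/96) = 93/32 ≈ 2.9063)
(-3 + 8*2)*M = (-3 + 8*2)*(93/32) = (-3 + 16)*(93/32) = 13*(93/32) = 1209/32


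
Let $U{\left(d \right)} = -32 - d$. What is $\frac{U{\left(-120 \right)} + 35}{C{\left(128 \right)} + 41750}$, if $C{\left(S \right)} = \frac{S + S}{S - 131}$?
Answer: $\frac{369}{124994} \approx 0.0029521$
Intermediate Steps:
$C{\left(S \right)} = \frac{2 S}{-131 + S}$
$\frac{U{\left(-120 \right)} + 35}{C{\left(128 \right)} + 41750} = \frac{\left(-32 - -120\right) + 35}{2 \cdot 128 \frac{1}{-131 + 128} + 41750} = \frac{\left(-32 + 120\right) + 35}{2 \cdot 128 \frac{1}{-3} + 41750} = \frac{88 + 35}{2 \cdot 128 \left(- \frac{1}{3}\right) + 41750} = \frac{123}{- \frac{256}{3} + 41750} = \frac{123}{\frac{124994}{3}} = 123 \cdot \frac{3}{124994} = \frac{369}{124994}$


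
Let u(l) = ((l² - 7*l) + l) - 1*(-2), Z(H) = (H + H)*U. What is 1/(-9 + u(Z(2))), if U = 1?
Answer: -1/15 ≈ -0.066667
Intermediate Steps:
Z(H) = 2*H (Z(H) = (H + H)*1 = (2*H)*1 = 2*H)
u(l) = 2 + l² - 6*l (u(l) = (l² - 6*l) + 2 = 2 + l² - 6*l)
1/(-9 + u(Z(2))) = 1/(-9 + (2 + (2*2)² - 12*2)) = 1/(-9 + (2 + 4² - 6*4)) = 1/(-9 + (2 + 16 - 24)) = 1/(-9 - 6) = 1/(-15) = -1/15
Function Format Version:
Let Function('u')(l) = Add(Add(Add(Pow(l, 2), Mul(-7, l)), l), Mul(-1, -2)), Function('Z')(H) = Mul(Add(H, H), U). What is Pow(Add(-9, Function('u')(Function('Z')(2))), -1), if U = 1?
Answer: Rational(-1, 15) ≈ -0.066667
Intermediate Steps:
Function('Z')(H) = Mul(2, H) (Function('Z')(H) = Mul(Add(H, H), 1) = Mul(Mul(2, H), 1) = Mul(2, H))
Function('u')(l) = Add(2, Pow(l, 2), Mul(-6, l)) (Function('u')(l) = Add(Add(Pow(l, 2), Mul(-6, l)), 2) = Add(2, Pow(l, 2), Mul(-6, l)))
Pow(Add(-9, Function('u')(Function('Z')(2))), -1) = Pow(Add(-9, Add(2, Pow(Mul(2, 2), 2), Mul(-6, Mul(2, 2)))), -1) = Pow(Add(-9, Add(2, Pow(4, 2), Mul(-6, 4))), -1) = Pow(Add(-9, Add(2, 16, -24)), -1) = Pow(Add(-9, -6), -1) = Pow(-15, -1) = Rational(-1, 15)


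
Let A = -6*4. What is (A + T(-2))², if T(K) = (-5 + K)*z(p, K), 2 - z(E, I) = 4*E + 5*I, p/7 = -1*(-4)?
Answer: 456976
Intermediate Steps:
A = -24
p = 28 (p = 7*(-1*(-4)) = 7*4 = 28)
z(E, I) = 2 - 5*I - 4*E (z(E, I) = 2 - (4*E + 5*I) = 2 + (-5*I - 4*E) = 2 - 5*I - 4*E)
T(K) = (-110 - 5*K)*(-5 + K) (T(K) = (-5 + K)*(2 - 5*K - 4*28) = (-5 + K)*(2 - 5*K - 112) = (-5 + K)*(-110 - 5*K) = (-110 - 5*K)*(-5 + K))
(A + T(-2))² = (-24 - 5*(-5 - 2)*(22 - 2))² = (-24 - 5*(-7)*20)² = (-24 + 700)² = 676² = 456976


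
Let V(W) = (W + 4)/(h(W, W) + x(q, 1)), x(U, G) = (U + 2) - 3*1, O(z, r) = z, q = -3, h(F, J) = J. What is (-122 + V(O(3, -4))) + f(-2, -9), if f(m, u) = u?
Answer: -138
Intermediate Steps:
x(U, G) = -1 + U (x(U, G) = (2 + U) - 3 = -1 + U)
V(W) = (4 + W)/(-4 + W) (V(W) = (W + 4)/(W + (-1 - 3)) = (4 + W)/(W - 4) = (4 + W)/(-4 + W))
(-122 + V(O(3, -4))) + f(-2, -9) = (-122 + (4 + 3)/(-4 + 3)) - 9 = (-122 + 7/(-1)) - 9 = (-122 - 1*7) - 9 = (-122 - 7) - 9 = -129 - 9 = -138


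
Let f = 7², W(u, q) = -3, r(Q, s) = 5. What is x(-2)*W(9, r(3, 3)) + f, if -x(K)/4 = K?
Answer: 25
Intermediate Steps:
x(K) = -4*K
f = 49
x(-2)*W(9, r(3, 3)) + f = -4*(-2)*(-3) + 49 = 8*(-3) + 49 = -24 + 49 = 25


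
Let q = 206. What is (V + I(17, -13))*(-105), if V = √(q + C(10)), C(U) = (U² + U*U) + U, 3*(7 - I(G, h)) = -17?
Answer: -1330 - 420*√26 ≈ -3471.6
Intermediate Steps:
I(G, h) = 38/3 (I(G, h) = 7 - ⅓*(-17) = 7 + 17/3 = 38/3)
C(U) = U + 2*U² (C(U) = (U² + U²) + U = 2*U² + U = U + 2*U²)
V = 4*√26 (V = √(206 + 10*(1 + 2*10)) = √(206 + 10*(1 + 20)) = √(206 + 10*21) = √(206 + 210) = √416 = 4*√26 ≈ 20.396)
(V + I(17, -13))*(-105) = (4*√26 + 38/3)*(-105) = (38/3 + 4*√26)*(-105) = -1330 - 420*√26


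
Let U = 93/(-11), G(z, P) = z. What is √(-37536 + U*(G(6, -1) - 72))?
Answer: I*√36978 ≈ 192.3*I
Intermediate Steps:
U = -93/11 (U = 93*(-1/11) = -93/11 ≈ -8.4545)
√(-37536 + U*(G(6, -1) - 72)) = √(-37536 - 93*(6 - 72)/11) = √(-37536 - 93/11*(-66)) = √(-37536 + 558) = √(-36978) = I*√36978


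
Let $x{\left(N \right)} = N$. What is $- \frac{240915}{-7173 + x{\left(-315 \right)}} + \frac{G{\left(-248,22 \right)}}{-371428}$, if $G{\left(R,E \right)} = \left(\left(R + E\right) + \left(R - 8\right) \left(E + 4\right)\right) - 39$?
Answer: $\frac{7461200089}{231771072} \approx 32.192$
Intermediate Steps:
$G{\left(R,E \right)} = -39 + E + R + \left(-8 + R\right) \left(4 + E\right)$ ($G{\left(R,E \right)} = \left(\left(E + R\right) + \left(-8 + R\right) \left(4 + E\right)\right) - 39 = \left(E + R + \left(-8 + R\right) \left(4 + E\right)\right) - 39 = -39 + E + R + \left(-8 + R\right) \left(4 + E\right)$)
$- \frac{240915}{-7173 + x{\left(-315 \right)}} + \frac{G{\left(-248,22 \right)}}{-371428} = - \frac{240915}{-7173 - 315} + \frac{-71 - 154 + 5 \left(-248\right) + 22 \left(-248\right)}{-371428} = - \frac{240915}{-7488} + \left(-71 - 154 - 1240 - 5456\right) \left(- \frac{1}{371428}\right) = \left(-240915\right) \left(- \frac{1}{7488}\right) - - \frac{6921}{371428} = \frac{80305}{2496} + \frac{6921}{371428} = \frac{7461200089}{231771072}$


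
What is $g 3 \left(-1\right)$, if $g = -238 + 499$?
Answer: $-783$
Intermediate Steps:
$g = 261$
$g 3 \left(-1\right) = 261 \cdot 3 \left(-1\right) = 261 \left(-3\right) = -783$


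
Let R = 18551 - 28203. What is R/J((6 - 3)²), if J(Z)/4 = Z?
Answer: -2413/9 ≈ -268.11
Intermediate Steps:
J(Z) = 4*Z
R = -9652
R/J((6 - 3)²) = -9652*1/(4*(6 - 3)²) = -9652/(4*3²) = -9652/(4*9) = -9652/36 = -9652*1/36 = -2413/9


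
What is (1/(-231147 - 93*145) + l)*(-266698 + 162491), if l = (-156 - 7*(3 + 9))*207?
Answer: 1266460783920527/244632 ≈ 5.1770e+9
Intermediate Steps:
l = -49680 (l = (-156 - 7*12)*207 = (-156 - 84)*207 = -240*207 = -49680)
(1/(-231147 - 93*145) + l)*(-266698 + 162491) = (1/(-231147 - 93*145) - 49680)*(-266698 + 162491) = (1/(-231147 - 13485) - 49680)*(-104207) = (1/(-244632) - 49680)*(-104207) = (-1/244632 - 49680)*(-104207) = -12153317761/244632*(-104207) = 1266460783920527/244632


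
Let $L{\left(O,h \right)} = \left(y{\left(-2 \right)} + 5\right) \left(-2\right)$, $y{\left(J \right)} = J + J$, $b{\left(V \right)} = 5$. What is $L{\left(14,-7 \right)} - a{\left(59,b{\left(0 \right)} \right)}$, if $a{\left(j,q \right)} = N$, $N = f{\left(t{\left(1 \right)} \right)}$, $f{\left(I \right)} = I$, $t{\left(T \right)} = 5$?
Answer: $-7$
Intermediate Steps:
$y{\left(J \right)} = 2 J$
$N = 5$
$a{\left(j,q \right)} = 5$
$L{\left(O,h \right)} = -2$ ($L{\left(O,h \right)} = \left(2 \left(-2\right) + 5\right) \left(-2\right) = \left(-4 + 5\right) \left(-2\right) = 1 \left(-2\right) = -2$)
$L{\left(14,-7 \right)} - a{\left(59,b{\left(0 \right)} \right)} = -2 - 5 = -7$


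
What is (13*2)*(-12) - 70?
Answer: -382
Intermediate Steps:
(13*2)*(-12) - 70 = 26*(-12) - 70 = -312 - 70 = -382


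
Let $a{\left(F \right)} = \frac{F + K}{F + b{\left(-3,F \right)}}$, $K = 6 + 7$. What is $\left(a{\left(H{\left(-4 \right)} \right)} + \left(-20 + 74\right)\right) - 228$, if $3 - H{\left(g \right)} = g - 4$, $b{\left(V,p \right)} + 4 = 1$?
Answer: $-171$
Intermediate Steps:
$b{\left(V,p \right)} = -3$ ($b{\left(V,p \right)} = -4 + 1 = -3$)
$H{\left(g \right)} = 7 - g$ ($H{\left(g \right)} = 3 - \left(g - 4\right) = 3 - \left(-4 + g\right) = 7 - g$)
$K = 13$
$a{\left(F \right)} = \frac{13 + F}{-3 + F}$ ($a{\left(F \right)} = \frac{F + 13}{F - 3} = \frac{13 + F}{-3 + F}$)
$\left(a{\left(H{\left(-4 \right)} \right)} + \left(-20 + 74\right)\right) - 228 = \left(\frac{13 + \left(7 - -4\right)}{-3 + \left(7 - -4\right)} + \left(-20 + 74\right)\right) - 228 = \left(\frac{13 + \left(7 + 4\right)}{-3 + \left(7 + 4\right)} + 54\right) - 228 = \left(\frac{13 + 11}{-3 + 11} + 54\right) - 228 = \left(\frac{1}{8} \cdot 24 + 54\right) - 228 = \left(3 + 54\right) - 228 = 57 - 228 = -171$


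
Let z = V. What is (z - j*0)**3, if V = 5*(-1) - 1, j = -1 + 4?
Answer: -216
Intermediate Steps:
j = 3
V = -6 (V = -5 - 1 = -6)
z = -6
(z - j*0)**3 = (-6 - 3*0)**3 = (-6 - 0)**3 = (-6 - 1*0)**3 = (-6 + 0)**3 = (-6)**3 = -216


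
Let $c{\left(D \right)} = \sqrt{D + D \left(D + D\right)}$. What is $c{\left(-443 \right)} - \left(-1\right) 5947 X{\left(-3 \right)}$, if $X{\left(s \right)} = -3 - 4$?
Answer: $-41629 + \sqrt{392055} \approx -41003.0$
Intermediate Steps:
$X{\left(s \right)} = -7$
$c{\left(D \right)} = \sqrt{D + 2 D^{2}}$ ($c{\left(D \right)} = \sqrt{D + D 2 D} = \sqrt{D + 2 D^{2}}$)
$c{\left(-443 \right)} - \left(-1\right) 5947 X{\left(-3 \right)} = \sqrt{- 443 \left(1 + 2 \left(-443\right)\right)} - \left(-1\right) 5947 \left(-7\right) = \sqrt{- 443 \left(1 - 886\right)} - \left(-5947\right) \left(-7\right) = \sqrt{\left(-443\right) \left(-885\right)} - 41629 = \sqrt{392055} - 41629 = -41629 + \sqrt{392055}$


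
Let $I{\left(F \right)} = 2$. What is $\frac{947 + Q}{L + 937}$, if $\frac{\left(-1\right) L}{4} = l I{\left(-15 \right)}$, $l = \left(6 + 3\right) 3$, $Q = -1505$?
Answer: $- \frac{558}{721} \approx -0.77392$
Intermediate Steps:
$l = 27$ ($l = 9 \cdot 3 = 27$)
$L = -216$ ($L = - 4 \cdot 27 \cdot 2 = \left(-4\right) 54 = -216$)
$\frac{947 + Q}{L + 937} = \frac{947 - 1505}{-216 + 937} = - \frac{558}{721}$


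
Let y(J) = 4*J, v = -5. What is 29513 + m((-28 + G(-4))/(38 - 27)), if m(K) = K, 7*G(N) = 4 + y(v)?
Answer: 2272289/77 ≈ 29510.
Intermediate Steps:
G(N) = -16/7 (G(N) = (4 + 4*(-5))/7 = (4 - 20)/7 = (1/7)*(-16) = -16/7)
29513 + m((-28 + G(-4))/(38 - 27)) = 29513 + (-28 - 16/7)/(38 - 27) = 29513 - 212/7/11 = 29513 - 212/7*1/11 = 29513 - 212/77 = 2272289/77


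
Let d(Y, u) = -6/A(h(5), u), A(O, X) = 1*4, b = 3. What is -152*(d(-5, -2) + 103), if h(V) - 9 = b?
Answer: -15428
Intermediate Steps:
h(V) = 12 (h(V) = 9 + 3 = 12)
A(O, X) = 4
d(Y, u) = -3/2 (d(Y, u) = -6/4 = -6*¼ = -3/2)
-152*(d(-5, -2) + 103) = -152*(-3/2 + 103) = -152*203/2 = -15428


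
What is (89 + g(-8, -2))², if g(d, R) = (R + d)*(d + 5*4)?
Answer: 961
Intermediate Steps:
g(d, R) = (20 + d)*(R + d) (g(d, R) = (R + d)*(d + 20) = (R + d)*(20 + d) = (20 + d)*(R + d))
(89 + g(-8, -2))² = (89 + ((-8)² + 20*(-2) + 20*(-8) - 2*(-8)))² = (89 + (64 - 40 - 160 + 16))² = (89 - 120)² = (-31)² = 961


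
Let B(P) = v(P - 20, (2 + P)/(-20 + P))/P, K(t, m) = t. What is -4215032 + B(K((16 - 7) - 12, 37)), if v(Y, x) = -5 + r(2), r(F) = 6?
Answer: -12645097/3 ≈ -4.2150e+6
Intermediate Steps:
v(Y, x) = 1 (v(Y, x) = -5 + 6 = 1)
B(P) = 1/P
-4215032 + B(K((16 - 7) - 12, 37)) = -4215032 + 1/((16 - 7) - 12) = -4215032 + 1/(9 - 12) = -4215032 + 1/(-3) = -4215032 - ⅓ = -12645097/3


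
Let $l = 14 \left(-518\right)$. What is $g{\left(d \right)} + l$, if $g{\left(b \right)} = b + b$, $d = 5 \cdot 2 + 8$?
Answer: $-7216$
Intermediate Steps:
$l = -7252$
$d = 18$ ($d = 10 + 8 = 18$)
$g{\left(b \right)} = 2 b$
$g{\left(d \right)} + l = 2 \cdot 18 - 7252 = 36 - 7252 = -7216$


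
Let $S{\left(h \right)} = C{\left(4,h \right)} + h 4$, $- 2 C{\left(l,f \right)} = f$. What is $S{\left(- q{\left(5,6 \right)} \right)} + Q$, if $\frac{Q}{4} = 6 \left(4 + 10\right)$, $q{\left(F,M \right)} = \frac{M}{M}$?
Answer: $\frac{665}{2} \approx 332.5$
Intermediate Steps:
$q{\left(F,M \right)} = 1$
$Q = 336$ ($Q = 4 \cdot 6 \left(4 + 10\right) = 4 \cdot 6 \cdot 14 = 4 \cdot 84 = 336$)
$C{\left(l,f \right)} = - \frac{f}{2}$
$S{\left(h \right)} = \frac{7 h}{2}$ ($S{\left(h \right)} = - \frac{h}{2} + h 4 = - \frac{h}{2} + 4 h = \frac{7 h}{2}$)
$S{\left(- q{\left(5,6 \right)} \right)} + Q = \frac{7 \left(\left(-1\right) 1\right)}{2} + 336 = \frac{7}{2} \left(-1\right) + 336 = - \frac{7}{2} + 336 = \frac{665}{2}$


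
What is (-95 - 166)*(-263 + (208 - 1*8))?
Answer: 16443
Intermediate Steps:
(-95 - 166)*(-263 + (208 - 1*8)) = -261*(-263 + (208 - 8)) = -261*(-263 + 200) = -261*(-63) = 16443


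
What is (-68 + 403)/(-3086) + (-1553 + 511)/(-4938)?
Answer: 780691/7619334 ≈ 0.10246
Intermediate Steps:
(-68 + 403)/(-3086) + (-1553 + 511)/(-4938) = 335*(-1/3086) - 1042*(-1/4938) = -335/3086 + 521/2469 = 780691/7619334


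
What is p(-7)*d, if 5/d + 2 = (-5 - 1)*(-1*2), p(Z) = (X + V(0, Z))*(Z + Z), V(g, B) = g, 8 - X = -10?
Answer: -126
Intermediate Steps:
X = 18 (X = 8 - 1*(-10) = 8 + 10 = 18)
p(Z) = 36*Z (p(Z) = (18 + 0)*(Z + Z) = 18*(2*Z) = 36*Z)
d = ½ (d = 5/(-2 + (-5 - 1)*(-1*2)) = 5/(-2 - 6*(-2)) = 5/(-2 + 12) = 5/10 = 5*(⅒) = ½ ≈ 0.50000)
p(-7)*d = (36*(-7))*(½) = -252*½ = -126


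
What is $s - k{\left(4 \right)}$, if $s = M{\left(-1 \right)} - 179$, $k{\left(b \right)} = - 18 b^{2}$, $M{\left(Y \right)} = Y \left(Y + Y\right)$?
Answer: $111$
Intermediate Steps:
$M{\left(Y \right)} = 2 Y^{2}$ ($M{\left(Y \right)} = Y 2 Y = 2 Y^{2}$)
$s = -177$ ($s = 2 \left(-1\right)^{2} - 179 = 2 \cdot 1 - 179 = 2 - 179 = -177$)
$s - k{\left(4 \right)} = -177 - - 18 \cdot 4^{2} = -177 - \left(-18\right) 16 = -177 - -288 = -177 + 288 = 111$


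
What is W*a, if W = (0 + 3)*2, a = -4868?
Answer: -29208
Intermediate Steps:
W = 6 (W = 3*2 = 6)
W*a = 6*(-4868) = -29208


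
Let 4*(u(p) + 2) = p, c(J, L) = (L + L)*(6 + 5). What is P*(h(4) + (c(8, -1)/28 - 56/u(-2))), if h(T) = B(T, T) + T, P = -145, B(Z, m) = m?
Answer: -60117/14 ≈ -4294.1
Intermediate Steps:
c(J, L) = 22*L (c(J, L) = (2*L)*11 = 22*L)
u(p) = -2 + p/4
h(T) = 2*T (h(T) = T + T = 2*T)
P*(h(4) + (c(8, -1)/28 - 56/u(-2))) = -145*(2*4 + ((22*(-1))/28 - 56/(-2 + (1/4)*(-2)))) = -145*(8 + (-22*1/28 - 56/(-2 - 1/2))) = -145*(8 + (-11/14 - 56/(-5/2))) = -145*(8 + (-11/14 - 56*(-2/5))) = -145*(8 + (-11/14 + 112/5)) = -145*(8 + 1513/70) = -145*2073/70 = -60117/14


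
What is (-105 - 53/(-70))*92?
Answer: -335662/35 ≈ -9590.3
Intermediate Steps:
(-105 - 53/(-70))*92 = (-105 - 53*(-1/70))*92 = (-105 + 53/70)*92 = -7297/70*92 = -335662/35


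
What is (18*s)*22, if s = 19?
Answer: 7524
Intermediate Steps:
(18*s)*22 = (18*19)*22 = 342*22 = 7524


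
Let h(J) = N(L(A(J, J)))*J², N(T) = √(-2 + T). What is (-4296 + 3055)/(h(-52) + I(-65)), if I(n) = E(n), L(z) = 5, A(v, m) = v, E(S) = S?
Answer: -6205/1686971 - 19856*√3/129767 ≈ -0.26870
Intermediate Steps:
I(n) = n
h(J) = √3*J² (h(J) = √(-2 + 5)*J² = √3*J²)
(-4296 + 3055)/(h(-52) + I(-65)) = (-4296 + 3055)/(√3*(-52)² - 65) = -1241/(√3*2704 - 65) = -1241/(2704*√3 - 65) = -1241/(-65 + 2704*√3)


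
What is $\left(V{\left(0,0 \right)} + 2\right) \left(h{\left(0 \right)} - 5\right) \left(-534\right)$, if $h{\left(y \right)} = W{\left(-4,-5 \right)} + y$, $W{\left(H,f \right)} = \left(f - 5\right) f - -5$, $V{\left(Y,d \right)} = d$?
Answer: $-53400$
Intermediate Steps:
$W{\left(H,f \right)} = 5 + f \left(-5 + f\right)$ ($W{\left(H,f \right)} = \left(-5 + f\right) f + 5 = f \left(-5 + f\right) + 5 = 5 + f \left(-5 + f\right)$)
$h{\left(y \right)} = 55 + y$ ($h{\left(y \right)} = \left(5 + \left(-5\right)^{2} - -25\right) + y = \left(5 + 25 + 25\right) + y = 55 + y$)
$\left(V{\left(0,0 \right)} + 2\right) \left(h{\left(0 \right)} - 5\right) \left(-534\right) = \left(0 + 2\right) \left(\left(55 + 0\right) - 5\right) \left(-534\right) = 2 \left(55 - 5\right) \left(-534\right) = 2 \cdot 50 \left(-534\right) = 100 \left(-534\right) = -53400$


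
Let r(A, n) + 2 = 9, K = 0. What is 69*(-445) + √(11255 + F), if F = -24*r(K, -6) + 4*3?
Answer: -30705 + √11099 ≈ -30600.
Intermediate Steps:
r(A, n) = 7 (r(A, n) = -2 + 9 = 7)
F = -156 (F = -24*7 + 4*3 = -168 + 12 = -156)
69*(-445) + √(11255 + F) = 69*(-445) + √(11255 - 156) = -30705 + √11099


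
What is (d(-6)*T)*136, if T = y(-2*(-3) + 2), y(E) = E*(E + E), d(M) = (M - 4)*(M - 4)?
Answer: 1740800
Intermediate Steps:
d(M) = (-4 + M)² (d(M) = (-4 + M)*(-4 + M) = (-4 + M)²)
y(E) = 2*E² (y(E) = E*(2*E) = 2*E²)
T = 128 (T = 2*(-2*(-3) + 2)² = 2*(6 + 2)² = 2*8² = 2*64 = 128)
(d(-6)*T)*136 = ((-4 - 6)²*128)*136 = ((-10)²*128)*136 = (100*128)*136 = 12800*136 = 1740800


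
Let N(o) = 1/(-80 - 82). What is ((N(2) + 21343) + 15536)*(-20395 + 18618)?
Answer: -10616503469/162 ≈ -6.5534e+7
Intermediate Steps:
N(o) = -1/162 (N(o) = 1/(-162) = -1/162)
((N(2) + 21343) + 15536)*(-20395 + 18618) = ((-1/162 + 21343) + 15536)*(-20395 + 18618) = (3457565/162 + 15536)*(-1777) = (5974397/162)*(-1777) = -10616503469/162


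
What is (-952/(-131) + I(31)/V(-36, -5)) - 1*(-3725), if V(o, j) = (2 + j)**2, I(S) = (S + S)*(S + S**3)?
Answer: 246614627/1179 ≈ 2.0917e+5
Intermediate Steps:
I(S) = 2*S*(S + S**3) (I(S) = (2*S)*(S + S**3) = 2*S*(S + S**3))
(-952/(-131) + I(31)/V(-36, -5)) - 1*(-3725) = (-952/(-131) + (2*31**2*(1 + 31**2))/((2 - 5)**2)) - 1*(-3725) = (-952*(-1/131) + (2*961*(1 + 961))/((-3)**2)) + 3725 = (952/131 + (2*961*962)/9) + 3725 = (952/131 + 1848964*(1/9)) + 3725 = (952/131 + 1848964/9) + 3725 = 242222852/1179 + 3725 = 246614627/1179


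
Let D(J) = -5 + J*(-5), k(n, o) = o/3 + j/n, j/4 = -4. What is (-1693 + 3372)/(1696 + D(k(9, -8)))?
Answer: 15111/15419 ≈ 0.98002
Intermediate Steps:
j = -16 (j = 4*(-4) = -16)
k(n, o) = -16/n + o/3 (k(n, o) = o/3 - 16/n = -16/n + o/3)
D(J) = -5 - 5*J
(-1693 + 3372)/(1696 + D(k(9, -8))) = (-1693 + 3372)/(1696 + (-5 - 5*(-16/9 + (⅓)*(-8)))) = 1679/(1696 + (-5 - 5*(-16*⅑ - 8/3))) = 1679/(1696 + (-5 - 5*(-16/9 - 8/3))) = 1679/(1696 + (-5 - 5*(-40/9))) = 1679/(1696 + (-5 + 200/9)) = 1679/(1696 + 155/9) = 1679/(15419/9) = 1679*(9/15419) = 15111/15419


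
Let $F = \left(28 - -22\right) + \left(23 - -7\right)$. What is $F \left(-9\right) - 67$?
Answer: $-787$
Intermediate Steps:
$F = 80$ ($F = \left(28 + 22\right) + \left(23 + 7\right) = 50 + 30 = 80$)
$F \left(-9\right) - 67 = 80 \left(-9\right) - 67 = -720 - 67 = -787$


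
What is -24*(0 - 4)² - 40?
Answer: -424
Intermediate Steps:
-24*(0 - 4)² - 40 = -24*(-4)² - 40 = -24*16 - 40 = -384 - 40 = -424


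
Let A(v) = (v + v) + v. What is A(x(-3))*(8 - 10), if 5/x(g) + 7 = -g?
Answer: 15/2 ≈ 7.5000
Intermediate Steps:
x(g) = 5/(-7 - g)
A(v) = 3*v (A(v) = 2*v + v = 3*v)
A(x(-3))*(8 - 10) = (3*(-5/(7 - 3)))*(8 - 10) = (3*(-5/4))*(-2) = -15/4*(-2) = 15/2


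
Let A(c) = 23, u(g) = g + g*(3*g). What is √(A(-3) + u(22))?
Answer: √1497 ≈ 38.691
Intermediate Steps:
u(g) = g + 3*g²
√(A(-3) + u(22)) = √(23 + 22*(1 + 3*22)) = √(23 + 22*(1 + 66)) = √(23 + 22*67) = √(23 + 1474) = √1497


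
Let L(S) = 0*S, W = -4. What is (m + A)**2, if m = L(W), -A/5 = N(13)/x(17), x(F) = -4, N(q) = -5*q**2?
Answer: 17850625/16 ≈ 1.1157e+6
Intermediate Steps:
L(S) = 0
A = -4225/4 (A = -5*(-5*13**2)/(-4) = -5*(-5*169)*(-1)/4 = -(-4225)*(-1)/4 = -5*845/4 = -4225/4 ≈ -1056.3)
m = 0
(m + A)**2 = (0 - 4225/4)**2 = (-4225/4)**2 = 17850625/16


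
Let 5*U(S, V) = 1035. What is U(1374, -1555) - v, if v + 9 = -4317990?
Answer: 4318206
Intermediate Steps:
v = -4317999 (v = -9 - 4317990 = -4317999)
U(S, V) = 207 (U(S, V) = (⅕)*1035 = 207)
U(1374, -1555) - v = 207 - 1*(-4317999) = 207 + 4317999 = 4318206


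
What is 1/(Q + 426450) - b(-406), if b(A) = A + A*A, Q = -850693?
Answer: -69758276491/424243 ≈ -1.6443e+5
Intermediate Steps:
b(A) = A + A**2
1/(Q + 426450) - b(-406) = 1/(-850693 + 426450) - (-406)*(1 - 406) = 1/(-424243) - (-406)*(-405) = -1/424243 - 1*164430 = -1/424243 - 164430 = -69758276491/424243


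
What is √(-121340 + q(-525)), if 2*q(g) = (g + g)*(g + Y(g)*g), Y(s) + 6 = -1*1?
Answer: I*√1775090 ≈ 1332.3*I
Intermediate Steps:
Y(s) = -7 (Y(s) = -6 - 1*1 = -6 - 1 = -7)
q(g) = -6*g² (q(g) = ((g + g)*(g - 7*g))/2 = ((2*g)*(-6*g))/2 = (-12*g²)/2 = -6*g²)
√(-121340 + q(-525)) = √(-121340 - 6*(-525)²) = √(-121340 - 6*275625) = √(-121340 - 1653750) = √(-1775090) = I*√1775090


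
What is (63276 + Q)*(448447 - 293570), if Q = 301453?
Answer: 56488133333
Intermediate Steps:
(63276 + Q)*(448447 - 293570) = (63276 + 301453)*(448447 - 293570) = 364729*154877 = 56488133333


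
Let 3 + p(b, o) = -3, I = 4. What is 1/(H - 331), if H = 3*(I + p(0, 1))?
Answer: -1/337 ≈ -0.0029674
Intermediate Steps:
p(b, o) = -6 (p(b, o) = -3 - 3 = -6)
H = -6 (H = 3*(4 - 6) = 3*(-2) = -6)
1/(H - 331) = 1/(-6 - 331) = 1/(-337) = -1/337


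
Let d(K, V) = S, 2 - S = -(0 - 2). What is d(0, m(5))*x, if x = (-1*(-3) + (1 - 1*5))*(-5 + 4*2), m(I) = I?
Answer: 0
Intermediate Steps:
S = 0 (S = 2 - (-1)*(0 - 2) = 2 - (-1)*(-2) = 2 - 1*2 = 2 - 2 = 0)
d(K, V) = 0
x = -3 (x = (3 + (1 - 5))*(-5 + 8) = (3 - 4)*3 = -1*3 = -3)
d(0, m(5))*x = 0*(-3) = 0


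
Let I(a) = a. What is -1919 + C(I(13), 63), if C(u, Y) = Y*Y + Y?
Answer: 2113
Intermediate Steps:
C(u, Y) = Y + Y² (C(u, Y) = Y² + Y = Y + Y²)
-1919 + C(I(13), 63) = -1919 + 63*(1 + 63) = -1919 + 63*64 = -1919 + 4032 = 2113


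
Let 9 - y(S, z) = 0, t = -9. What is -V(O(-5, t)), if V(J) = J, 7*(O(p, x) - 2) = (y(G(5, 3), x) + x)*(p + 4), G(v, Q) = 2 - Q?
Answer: -2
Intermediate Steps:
y(S, z) = 9 (y(S, z) = 9 - 1*0 = 9 + 0 = 9)
O(p, x) = 2 + (4 + p)*(9 + x)/7 (O(p, x) = 2 + ((9 + x)*(p + 4))/7 = 2 + ((9 + x)*(4 + p))/7 = 2 + ((4 + p)*(9 + x))/7 = 2 + (4 + p)*(9 + x)/7)
-V(O(-5, t)) = -(50/7 + (4/7)*(-9) + (9/7)*(-5) + (1/7)*(-5)*(-9)) = -(50/7 - 36/7 - 45/7 + 45/7) = -1*2 = -2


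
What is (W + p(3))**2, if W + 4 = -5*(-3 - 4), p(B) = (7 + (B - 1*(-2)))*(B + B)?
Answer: 10609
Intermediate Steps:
p(B) = 2*B*(9 + B) (p(B) = (7 + (B + 2))*(2*B) = (7 + (2 + B))*(2*B) = (9 + B)*(2*B) = 2*B*(9 + B))
W = 31 (W = -4 - 5*(-3 - 4) = -4 - 5*(-7) = -4 + 35 = 31)
(W + p(3))**2 = (31 + 2*3*(9 + 3))**2 = (31 + 2*3*12)**2 = (31 + 72)**2 = 103**2 = 10609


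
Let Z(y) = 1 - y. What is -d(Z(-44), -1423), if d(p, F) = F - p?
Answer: 1468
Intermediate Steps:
-d(Z(-44), -1423) = -(-1423 - (1 - 1*(-44))) = -(-1423 - (1 + 44)) = -(-1423 - 1*45) = -(-1423 - 45) = -1*(-1468) = 1468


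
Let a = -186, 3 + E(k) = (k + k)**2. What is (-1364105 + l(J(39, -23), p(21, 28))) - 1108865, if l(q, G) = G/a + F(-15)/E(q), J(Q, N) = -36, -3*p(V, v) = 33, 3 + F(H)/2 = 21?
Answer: -794372348111/321222 ≈ -2.4730e+6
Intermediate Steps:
F(H) = 36 (F(H) = -6 + 2*21 = -6 + 42 = 36)
E(k) = -3 + 4*k**2 (E(k) = -3 + (k + k)**2 = -3 + (2*k)**2 = -3 + 4*k**2)
p(V, v) = -11 (p(V, v) = -1/3*33 = -11)
l(q, G) = 36/(-3 + 4*q**2) - G/186 (l(q, G) = G/(-186) + 36/(-3 + 4*q**2) = G*(-1/186) + 36/(-3 + 4*q**2) = -G/186 + 36/(-3 + 4*q**2) = 36/(-3 + 4*q**2) - G/186)
(-1364105 + l(J(39, -23), p(21, 28))) - 1108865 = (-1364105 + (6696 - 1*(-11)*(-3 + 4*(-36)**2))/(186*(-3 + 4*(-36)**2))) - 1108865 = (-1364105 + (6696 - 1*(-11)*(-3 + 4*1296))/(186*(-3 + 4*1296))) - 1108865 = (-1364105 + (6696 - 1*(-11)*(-3 + 5184))/(186*(-3 + 5184))) - 1108865 = (-1364105 + (1/186)*(6696 - 1*(-11)*5181)/5181) - 1108865 = (-1364105 + (1/186)*(1/5181)*(6696 + 56991)) - 1108865 = (-1364105 + (1/186)*(1/5181)*63687) - 1108865 = (-1364105 + 21229/321222) - 1108865 = -438180515081/321222 - 1108865 = -794372348111/321222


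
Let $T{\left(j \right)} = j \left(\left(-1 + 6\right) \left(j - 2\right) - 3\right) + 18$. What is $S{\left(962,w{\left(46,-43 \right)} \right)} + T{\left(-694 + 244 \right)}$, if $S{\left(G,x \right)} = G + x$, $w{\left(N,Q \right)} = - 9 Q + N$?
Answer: $1019763$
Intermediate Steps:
$w{\left(N,Q \right)} = N - 9 Q$
$T{\left(j \right)} = 18 + j \left(-13 + 5 j\right)$ ($T{\left(j \right)} = j \left(5 \left(-2 + j\right) - 3\right) + 18 = j \left(\left(-10 + 5 j\right) - 3\right) + 18 = j \left(-13 + 5 j\right) + 18 = 18 + j \left(-13 + 5 j\right)$)
$S{\left(962,w{\left(46,-43 \right)} \right)} + T{\left(-694 + 244 \right)} = \left(962 + \left(46 - -387\right)\right) + \left(18 - 13 \left(-694 + 244\right) + 5 \left(-694 + 244\right)^{2}\right) = \left(962 + \left(46 + 387\right)\right) + \left(18 - -5850 + 5 \left(-450\right)^{2}\right) = \left(962 + 433\right) + \left(18 + 5850 + 5 \cdot 202500\right) = 1395 + \left(18 + 5850 + 1012500\right) = 1395 + 1018368 = 1019763$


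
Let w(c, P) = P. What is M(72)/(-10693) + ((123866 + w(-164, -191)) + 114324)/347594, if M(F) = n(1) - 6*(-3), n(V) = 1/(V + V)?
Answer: 34303957/50227333 ≈ 0.68297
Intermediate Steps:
n(V) = 1/(2*V)
M(F) = 37/2 (M(F) = (1/2)/1 - 6*(-3) = (1/2)*1 + 18 = 1/2 + 18 = 37/2)
M(72)/(-10693) + ((123866 + w(-164, -191)) + 114324)/347594 = (37/2)/(-10693) + ((123866 - 191) + 114324)/347594 = (37/2)*(-1/10693) + (123675 + 114324)*(1/347594) = -1/578 + 237999*(1/347594) = -1/578 + 237999/347594 = 34303957/50227333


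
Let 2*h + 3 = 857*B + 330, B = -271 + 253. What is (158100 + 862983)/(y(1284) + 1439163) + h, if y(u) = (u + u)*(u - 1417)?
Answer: -5523635705/731746 ≈ -7548.6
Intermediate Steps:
B = -18
y(u) = 2*u*(-1417 + u) (y(u) = (2*u)*(-1417 + u) = 2*u*(-1417 + u))
h = -15099/2 (h = -3/2 + (857*(-18) + 330)/2 = -3/2 + (-15426 + 330)/2 = -3/2 + (½)*(-15096) = -3/2 - 7548 = -15099/2 ≈ -7549.5)
(158100 + 862983)/(y(1284) + 1439163) + h = (158100 + 862983)/(2*1284*(-1417 + 1284) + 1439163) - 15099/2 = 1021083/(2*1284*(-133) + 1439163) - 15099/2 = 1021083/(-341544 + 1439163) - 15099/2 = 1021083/1097619 - 15099/2 = 1021083*(1/1097619) - 15099/2 = 340361/365873 - 15099/2 = -5523635705/731746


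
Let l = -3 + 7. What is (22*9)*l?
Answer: 792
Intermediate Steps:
l = 4
(22*9)*l = (22*9)*4 = 198*4 = 792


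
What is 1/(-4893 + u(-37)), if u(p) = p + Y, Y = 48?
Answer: -1/4882 ≈ -0.00020483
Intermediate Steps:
u(p) = 48 + p (u(p) = p + 48 = 48 + p)
1/(-4893 + u(-37)) = 1/(-4893 + (48 - 37)) = 1/(-4893 + 11) = 1/(-4882) = -1/4882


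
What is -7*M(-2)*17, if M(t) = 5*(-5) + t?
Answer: 3213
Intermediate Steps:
M(t) = -25 + t
-7*M(-2)*17 = -7*(-25 - 2)*17 = -7*(-27)*17 = 189*17 = 3213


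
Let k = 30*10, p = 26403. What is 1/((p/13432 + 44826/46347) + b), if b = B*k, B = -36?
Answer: -207510968/2240509853509 ≈ -9.2618e-5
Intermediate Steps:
k = 300
b = -10800 (b = -36*300 = -10800)
1/((p/13432 + 44826/46347) + b) = 1/((26403/13432 + 44826/46347) - 10800) = 1/((26403*(1/13432) + 44826*(1/46347)) - 10800) = 1/((26403/13432 + 14942/15449) - 10800) = 1/(608600891/207510968 - 10800) = 1/(-2240509853509/207510968) = -207510968/2240509853509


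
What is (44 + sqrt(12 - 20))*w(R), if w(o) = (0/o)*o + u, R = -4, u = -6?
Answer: -264 - 12*I*sqrt(2) ≈ -264.0 - 16.971*I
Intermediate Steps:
w(o) = -6 (w(o) = (0/o)*o - 6 = 0*o - 6 = 0 - 6 = -6)
(44 + sqrt(12 - 20))*w(R) = (44 + sqrt(12 - 20))*(-6) = (44 + sqrt(-8))*(-6) = (44 + 2*I*sqrt(2))*(-6) = -264 - 12*I*sqrt(2)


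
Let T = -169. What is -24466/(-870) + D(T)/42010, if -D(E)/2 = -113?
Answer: 51400664/1827435 ≈ 28.127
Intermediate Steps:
D(E) = 226 (D(E) = -2*(-113) = 226)
-24466/(-870) + D(T)/42010 = -24466/(-870) + 226/42010 = -24466*(-1/870) + 226*(1/42010) = 12233/435 + 113/21005 = 51400664/1827435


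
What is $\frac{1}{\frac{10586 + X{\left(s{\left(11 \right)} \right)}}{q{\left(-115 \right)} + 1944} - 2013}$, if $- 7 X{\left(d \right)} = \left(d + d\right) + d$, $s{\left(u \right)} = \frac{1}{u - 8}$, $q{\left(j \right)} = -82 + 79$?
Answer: $- \frac{13587}{27276530} \approx -0.00049812$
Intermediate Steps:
$q{\left(j \right)} = -3$
$s{\left(u \right)} = \frac{1}{-8 + u}$
$X{\left(d \right)} = - \frac{3 d}{7}$ ($X{\left(d \right)} = - \frac{\left(d + d\right) + d}{7} = - \frac{2 d + d}{7} = - \frac{3 d}{7}$)
$\frac{1}{\frac{10586 + X{\left(s{\left(11 \right)} \right)}}{q{\left(-115 \right)} + 1944} - 2013} = \frac{1}{\frac{10586 - \frac{3}{7 \left(-8 + 11\right)}}{-3 + 1944} - 2013} = \frac{1}{\frac{10586 - \frac{3}{7 \cdot 3}}{1941} - 2013} = \frac{1}{\left(10586 - \frac{1}{7}\right) \frac{1}{1941} - 2013} = \frac{1}{\frac{74101}{7} \cdot \frac{1}{1941} - 2013} = \frac{1}{\frac{74101}{13587} - 2013} = \frac{1}{- \frac{27276530}{13587}} = - \frac{13587}{27276530}$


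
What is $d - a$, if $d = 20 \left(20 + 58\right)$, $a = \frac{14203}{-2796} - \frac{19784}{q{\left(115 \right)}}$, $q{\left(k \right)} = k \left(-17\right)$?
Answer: $\frac{8499691601}{5466180} \approx 1555.0$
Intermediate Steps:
$q{\left(k \right)} = - 17 k$
$a = \frac{27549199}{5466180}$ ($a = \frac{14203}{-2796} - \frac{19784}{\left(-17\right) 115} = 14203 \left(- \frac{1}{2796}\right) - \frac{19784}{-1955} = - \frac{14203}{2796} - - \frac{19784}{1955} = - \frac{14203}{2796} + \frac{19784}{1955} = \frac{27549199}{5466180} \approx 5.0399$)
$d = 1560$ ($d = 20 \cdot 78 = 1560$)
$d - a = 1560 - \frac{27549199}{5466180} = \frac{8499691601}{5466180}$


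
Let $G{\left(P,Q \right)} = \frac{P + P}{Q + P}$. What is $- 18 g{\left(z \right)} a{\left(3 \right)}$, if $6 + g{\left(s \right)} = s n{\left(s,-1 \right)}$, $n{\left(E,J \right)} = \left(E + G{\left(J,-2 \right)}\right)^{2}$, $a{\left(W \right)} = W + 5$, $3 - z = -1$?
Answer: $-11680$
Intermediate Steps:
$z = 4$ ($z = 3 - -1 = 3 + 1 = 4$)
$G{\left(P,Q \right)} = \frac{2 P}{P + Q}$
$a{\left(W \right)} = 5 + W$
$n{\left(E,J \right)} = \left(E + \frac{2 J}{-2 + J}\right)^{2}$ ($n{\left(E,J \right)} = \left(E + \frac{2 J}{J - 2}\right)^{2} = \left(E + \frac{2 J}{-2 + J}\right)^{2}$)
$g{\left(s \right)} = -6 + \frac{s \left(-2 - 3 s\right)^{2}}{9}$ ($g{\left(s \right)} = -6 + s \frac{\left(2 \left(-1\right) + s \left(-2 - 1\right)\right)^{2}}{\left(-2 - 1\right)^{2}} = -6 + s \frac{\left(-2 + s \left(-3\right)\right)^{2}}{9} = -6 + s \frac{\left(-2 - 3 s\right)^{2}}{9} = -6 + \frac{s \left(-2 - 3 s\right)^{2}}{9}$)
$- 18 g{\left(z \right)} a{\left(3 \right)} = - 18 \left(-6 + \frac{1}{9} \cdot 4 \left(2 + 3 \cdot 4\right)^{2}\right) \left(5 + 3\right) = - 18 \left(-6 + \frac{1}{9} \cdot 4 \left(2 + 12\right)^{2}\right) 8 = - 18 \left(-6 + \frac{1}{9} \cdot 4 \cdot 14^{2}\right) 8 = - 18 \left(-6 + \frac{1}{9} \cdot 4 \cdot 196\right) 8 = - 18 \left(-6 + \frac{784}{9}\right) 8 = \left(-18\right) \frac{730}{9} \cdot 8 = \left(-1460\right) 8 = -11680$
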